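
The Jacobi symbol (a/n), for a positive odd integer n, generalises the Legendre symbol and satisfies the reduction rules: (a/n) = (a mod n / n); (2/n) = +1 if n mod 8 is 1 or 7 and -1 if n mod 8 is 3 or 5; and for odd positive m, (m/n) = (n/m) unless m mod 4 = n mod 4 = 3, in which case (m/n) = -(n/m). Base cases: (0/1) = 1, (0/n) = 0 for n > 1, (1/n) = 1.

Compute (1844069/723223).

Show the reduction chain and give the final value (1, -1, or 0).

-1

(1844069/723223): 1844069 mod 723223 = 397623, so (1844069/723223) = (397623/723223)
flip (397623/723223) -> (723223/397623): both odd, 397623 mod 4 = 3, 723223 mod 4 = 3, so the flip contributes -1; sign now -1
(723223/397623): 723223 mod 397623 = 325600, so (723223/397623) = (325600/397623)
factor out 2^5: 325600 = 2^5·10175; with 397623 mod 8 = 7, (2/397623) = +1; sign now -1; continue with (10175/397623)
flip (10175/397623) -> (397623/10175): both odd, 10175 mod 4 = 3, 397623 mod 4 = 3, so the flip contributes -1; sign now +1
(397623/10175): 397623 mod 10175 = 798, so (397623/10175) = (798/10175)
factor out 2^1: 798 = 2^1·399; with 10175 mod 8 = 7, (2/10175) = +1; sign now +1; continue with (399/10175)
flip (399/10175) -> (10175/399): both odd, 399 mod 4 = 3, 10175 mod 4 = 3, so the flip contributes -1; sign now -1
(10175/399): 10175 mod 399 = 200, so (10175/399) = (200/399)
factor out 2^3: 200 = 2^3·25; with 399 mod 8 = 7, (2/399) = +1; sign now -1; continue with (25/399)
flip (25/399) -> (399/25): both odd, 25 mod 4 = 1, 399 mod 4 = 3, so the flip contributes +1; sign now -1
(399/25): 399 mod 25 = 24, so (399/25) = (24/25)
factor out 2^3: 24 = 2^3·3; with 25 mod 8 = 1, (2/25) = +1; sign now -1; continue with (3/25)
flip (3/25) -> (25/3): both odd, 3 mod 4 = 3, 25 mod 4 = 1, so the flip contributes +1; sign now -1
(25/3): 25 mod 3 = 1, so (25/3) = (1/3)
reached (1/3) = 1, so the symbol is -1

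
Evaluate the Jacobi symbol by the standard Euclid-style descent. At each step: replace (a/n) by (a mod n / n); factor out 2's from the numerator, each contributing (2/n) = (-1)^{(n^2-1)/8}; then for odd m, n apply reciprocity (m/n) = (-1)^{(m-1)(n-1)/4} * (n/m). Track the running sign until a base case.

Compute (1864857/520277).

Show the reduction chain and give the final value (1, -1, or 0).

(1864857/520277): 1864857 mod 520277 = 304026, so (1864857/520277) = (304026/520277)
factor out 2^1: 304026 = 2^1·152013; with 520277 mod 8 = 5, (2/520277) = -1; sign now -1; continue with (152013/520277)
flip (152013/520277) -> (520277/152013): both odd, 152013 mod 4 = 1, 520277 mod 4 = 1, so the flip contributes +1; sign now -1
(520277/152013): 520277 mod 152013 = 64238, so (520277/152013) = (64238/152013)
factor out 2^1: 64238 = 2^1·32119; with 152013 mod 8 = 5, (2/152013) = -1; sign now +1; continue with (32119/152013)
flip (32119/152013) -> (152013/32119): both odd, 32119 mod 4 = 3, 152013 mod 4 = 1, so the flip contributes +1; sign now +1
(152013/32119): 152013 mod 32119 = 23537, so (152013/32119) = (23537/32119)
flip (23537/32119) -> (32119/23537): both odd, 23537 mod 4 = 1, 32119 mod 4 = 3, so the flip contributes +1; sign now +1
(32119/23537): 32119 mod 23537 = 8582, so (32119/23537) = (8582/23537)
factor out 2^1: 8582 = 2^1·4291; with 23537 mod 8 = 1, (2/23537) = +1; sign now +1; continue with (4291/23537)
flip (4291/23537) -> (23537/4291): both odd, 4291 mod 4 = 3, 23537 mod 4 = 1, so the flip contributes +1; sign now +1
(23537/4291): 23537 mod 4291 = 2082, so (23537/4291) = (2082/4291)
factor out 2^1: 2082 = 2^1·1041; with 4291 mod 8 = 3, (2/4291) = -1; sign now -1; continue with (1041/4291)
flip (1041/4291) -> (4291/1041): both odd, 1041 mod 4 = 1, 4291 mod 4 = 3, so the flip contributes +1; sign now -1
(4291/1041): 4291 mod 1041 = 127, so (4291/1041) = (127/1041)
flip (127/1041) -> (1041/127): both odd, 127 mod 4 = 3, 1041 mod 4 = 1, so the flip contributes +1; sign now -1
(1041/127): 1041 mod 127 = 25, so (1041/127) = (25/127)
flip (25/127) -> (127/25): both odd, 25 mod 4 = 1, 127 mod 4 = 3, so the flip contributes +1; sign now -1
(127/25): 127 mod 25 = 2, so (127/25) = (2/25)
factor out 2^1: 2 = 2^1·1; with 25 mod 8 = 1, (2/25) = +1; sign now -1; continue with (1/25)
reached (1/25) = 1, so the symbol is -1

-1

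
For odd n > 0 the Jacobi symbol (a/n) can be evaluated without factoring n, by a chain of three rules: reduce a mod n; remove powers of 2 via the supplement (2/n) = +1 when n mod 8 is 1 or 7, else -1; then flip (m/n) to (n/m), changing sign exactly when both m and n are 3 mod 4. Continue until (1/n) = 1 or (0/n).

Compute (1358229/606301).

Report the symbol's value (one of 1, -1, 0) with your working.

1

(1358229/606301) = (145627/606301)   [reduce mod 606301]
reciprocity: (145627/606301) = +1·(606301/145627) since 145627 mod 4 = 3, 606301 mod 4 = 1; sign now +1
(606301/145627) = (23793/145627)   [reduce mod 145627]
reciprocity: (23793/145627) = +1·(145627/23793) since 23793 mod 4 = 1, 145627 mod 4 = 3; sign now +1
(145627/23793) = (2869/23793)   [reduce mod 23793]
reciprocity: (2869/23793) = +1·(23793/2869) since 2869 mod 4 = 1, 23793 mod 4 = 1; sign now +1
(23793/2869) = (841/2869)   [reduce mod 2869]
reciprocity: (841/2869) = +1·(2869/841) since 841 mod 4 = 1, 2869 mod 4 = 1; sign now +1
(2869/841) = (346/841)   [reduce mod 841]
346 = 2^1·173; (2/841) = +1 since 841 mod 8 = 1, so (346/841) = (+1)^1·(173/841); sign now +1
reciprocity: (173/841) = +1·(841/173) since 173 mod 4 = 1, 841 mod 4 = 1; sign now +1
(841/173) = (149/173)   [reduce mod 173]
reciprocity: (149/173) = +1·(173/149) since 149 mod 4 = 1, 173 mod 4 = 1; sign now +1
(173/149) = (24/149)   [reduce mod 149]
24 = 2^3·3; (2/149) = -1 since 149 mod 8 = 5, so (24/149) = (-1)^3·(3/149); sign now -1
reciprocity: (3/149) = +1·(149/3) since 3 mod 4 = 3, 149 mod 4 = 1; sign now -1
(149/3) = (2/3)   [reduce mod 3]
2 = 2^1·1; (2/3) = -1 since 3 mod 8 = 3, so (2/3) = (-1)^1·(1/3); sign now +1
(1/3) = 1; final value = sign = +1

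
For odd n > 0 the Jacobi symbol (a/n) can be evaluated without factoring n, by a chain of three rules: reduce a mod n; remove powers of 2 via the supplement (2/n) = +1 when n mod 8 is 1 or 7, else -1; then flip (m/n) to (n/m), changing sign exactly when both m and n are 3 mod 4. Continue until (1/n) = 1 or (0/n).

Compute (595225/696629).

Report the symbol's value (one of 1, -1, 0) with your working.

flip (595225/696629) -> (696629/595225): both odd, 595225 mod 4 = 1, 696629 mod 4 = 1, so the flip contributes +1; sign now +1
(696629/595225): 696629 mod 595225 = 101404, so (696629/595225) = (101404/595225)
factor out 2^2: 101404 = 2^2·25351; with 595225 mod 8 = 1, (2/595225) = +1; sign now +1; continue with (25351/595225)
flip (25351/595225) -> (595225/25351): both odd, 25351 mod 4 = 3, 595225 mod 4 = 1, so the flip contributes +1; sign now +1
(595225/25351): 595225 mod 25351 = 12152, so (595225/25351) = (12152/25351)
factor out 2^3: 12152 = 2^3·1519; with 25351 mod 8 = 7, (2/25351) = +1; sign now +1; continue with (1519/25351)
flip (1519/25351) -> (25351/1519): both odd, 1519 mod 4 = 3, 25351 mod 4 = 3, so the flip contributes -1; sign now -1
(25351/1519): 25351 mod 1519 = 1047, so (25351/1519) = (1047/1519)
flip (1047/1519) -> (1519/1047): both odd, 1047 mod 4 = 3, 1519 mod 4 = 3, so the flip contributes -1; sign now +1
(1519/1047): 1519 mod 1047 = 472, so (1519/1047) = (472/1047)
factor out 2^3: 472 = 2^3·59; with 1047 mod 8 = 7, (2/1047) = +1; sign now +1; continue with (59/1047)
flip (59/1047) -> (1047/59): both odd, 59 mod 4 = 3, 1047 mod 4 = 3, so the flip contributes -1; sign now -1
(1047/59): 1047 mod 59 = 44, so (1047/59) = (44/59)
factor out 2^2: 44 = 2^2·11; with 59 mod 8 = 3, (2/59) = -1; sign now -1; continue with (11/59)
flip (11/59) -> (59/11): both odd, 11 mod 4 = 3, 59 mod 4 = 3, so the flip contributes -1; sign now +1
(59/11): 59 mod 11 = 4, so (59/11) = (4/11)
factor out 2^2: 4 = 2^2·1; with 11 mod 8 = 3, (2/11) = -1; sign now +1; continue with (1/11)
reached (1/11) = 1, so the symbol is +1

1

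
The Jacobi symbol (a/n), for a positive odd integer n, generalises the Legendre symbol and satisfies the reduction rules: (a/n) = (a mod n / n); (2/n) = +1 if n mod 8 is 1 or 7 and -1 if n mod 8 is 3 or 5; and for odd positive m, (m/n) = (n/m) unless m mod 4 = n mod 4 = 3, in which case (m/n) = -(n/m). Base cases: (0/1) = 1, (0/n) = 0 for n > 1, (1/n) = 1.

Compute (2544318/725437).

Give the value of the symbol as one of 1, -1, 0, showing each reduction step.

(2544318/725437): 2544318 mod 725437 = 368007, so (2544318/725437) = (368007/725437)
flip (368007/725437) -> (725437/368007): both odd, 368007 mod 4 = 3, 725437 mod 4 = 1, so the flip contributes +1; sign now +1
(725437/368007): 725437 mod 368007 = 357430, so (725437/368007) = (357430/368007)
factor out 2^1: 357430 = 2^1·178715; with 368007 mod 8 = 7, (2/368007) = +1; sign now +1; continue with (178715/368007)
flip (178715/368007) -> (368007/178715): both odd, 178715 mod 4 = 3, 368007 mod 4 = 3, so the flip contributes -1; sign now -1
(368007/178715): 368007 mod 178715 = 10577, so (368007/178715) = (10577/178715)
flip (10577/178715) -> (178715/10577): both odd, 10577 mod 4 = 1, 178715 mod 4 = 3, so the flip contributes +1; sign now -1
(178715/10577): 178715 mod 10577 = 9483, so (178715/10577) = (9483/10577)
flip (9483/10577) -> (10577/9483): both odd, 9483 mod 4 = 3, 10577 mod 4 = 1, so the flip contributes +1; sign now -1
(10577/9483): 10577 mod 9483 = 1094, so (10577/9483) = (1094/9483)
factor out 2^1: 1094 = 2^1·547; with 9483 mod 8 = 3, (2/9483) = -1; sign now +1; continue with (547/9483)
flip (547/9483) -> (9483/547): both odd, 547 mod 4 = 3, 9483 mod 4 = 3, so the flip contributes -1; sign now -1
(9483/547): 9483 mod 547 = 184, so (9483/547) = (184/547)
factor out 2^3: 184 = 2^3·23; with 547 mod 8 = 3, (2/547) = -1; sign now +1; continue with (23/547)
flip (23/547) -> (547/23): both odd, 23 mod 4 = 3, 547 mod 4 = 3, so the flip contributes -1; sign now -1
(547/23): 547 mod 23 = 18, so (547/23) = (18/23)
factor out 2^1: 18 = 2^1·9; with 23 mod 8 = 7, (2/23) = +1; sign now -1; continue with (9/23)
flip (9/23) -> (23/9): both odd, 9 mod 4 = 1, 23 mod 4 = 3, so the flip contributes +1; sign now -1
(23/9): 23 mod 9 = 5, so (23/9) = (5/9)
flip (5/9) -> (9/5): both odd, 5 mod 4 = 1, 9 mod 4 = 1, so the flip contributes +1; sign now -1
(9/5): 9 mod 5 = 4, so (9/5) = (4/5)
factor out 2^2: 4 = 2^2·1; with 5 mod 8 = 5, (2/5) = -1; sign now -1; continue with (1/5)
reached (1/5) = 1, so the symbol is -1

-1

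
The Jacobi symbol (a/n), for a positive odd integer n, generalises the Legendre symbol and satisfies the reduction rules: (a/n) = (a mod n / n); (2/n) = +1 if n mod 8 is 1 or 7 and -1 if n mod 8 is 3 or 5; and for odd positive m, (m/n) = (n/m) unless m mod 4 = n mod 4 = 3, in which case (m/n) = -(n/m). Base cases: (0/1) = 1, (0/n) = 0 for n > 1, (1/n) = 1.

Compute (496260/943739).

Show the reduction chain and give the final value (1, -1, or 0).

-1

496260 = 2^2·124065; (2/943739) = -1 since 943739 mod 8 = 3, so (496260/943739) = (-1)^2·(124065/943739); sign now +1
reciprocity: (124065/943739) = +1·(943739/124065) since 124065 mod 4 = 1, 943739 mod 4 = 3; sign now +1
(943739/124065) = (75284/124065)   [reduce mod 124065]
75284 = 2^2·18821; (2/124065) = +1 since 124065 mod 8 = 1, so (75284/124065) = (+1)^2·(18821/124065); sign now +1
reciprocity: (18821/124065) = +1·(124065/18821) since 18821 mod 4 = 1, 124065 mod 4 = 1; sign now +1
(124065/18821) = (11139/18821)   [reduce mod 18821]
reciprocity: (11139/18821) = +1·(18821/11139) since 11139 mod 4 = 3, 18821 mod 4 = 1; sign now +1
(18821/11139) = (7682/11139)   [reduce mod 11139]
7682 = 2^1·3841; (2/11139) = -1 since 11139 mod 8 = 3, so (7682/11139) = (-1)^1·(3841/11139); sign now -1
reciprocity: (3841/11139) = +1·(11139/3841) since 3841 mod 4 = 1, 11139 mod 4 = 3; sign now -1
(11139/3841) = (3457/3841)   [reduce mod 3841]
reciprocity: (3457/3841) = +1·(3841/3457) since 3457 mod 4 = 1, 3841 mod 4 = 1; sign now -1
(3841/3457) = (384/3457)   [reduce mod 3457]
384 = 2^7·3; (2/3457) = +1 since 3457 mod 8 = 1, so (384/3457) = (+1)^7·(3/3457); sign now -1
reciprocity: (3/3457) = +1·(3457/3) since 3 mod 4 = 3, 3457 mod 4 = 1; sign now -1
(3457/3) = (1/3)   [reduce mod 3]
(1/3) = 1; final value = sign = -1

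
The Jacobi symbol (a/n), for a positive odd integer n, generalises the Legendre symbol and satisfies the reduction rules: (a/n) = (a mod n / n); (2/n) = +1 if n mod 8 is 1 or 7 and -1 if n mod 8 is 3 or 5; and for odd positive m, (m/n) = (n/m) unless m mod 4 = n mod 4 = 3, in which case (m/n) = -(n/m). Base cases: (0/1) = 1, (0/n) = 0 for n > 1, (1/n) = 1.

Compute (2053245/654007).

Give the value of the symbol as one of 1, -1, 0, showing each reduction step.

(2053245/654007): 2053245 mod 654007 = 91224, so (2053245/654007) = (91224/654007)
factor out 2^3: 91224 = 2^3·11403; with 654007 mod 8 = 7, (2/654007) = +1; sign now +1; continue with (11403/654007)
flip (11403/654007) -> (654007/11403): both odd, 11403 mod 4 = 3, 654007 mod 4 = 3, so the flip contributes -1; sign now -1
(654007/11403): 654007 mod 11403 = 4036, so (654007/11403) = (4036/11403)
factor out 2^2: 4036 = 2^2·1009; with 11403 mod 8 = 3, (2/11403) = -1; sign now -1; continue with (1009/11403)
flip (1009/11403) -> (11403/1009): both odd, 1009 mod 4 = 1, 11403 mod 4 = 3, so the flip contributes +1; sign now -1
(11403/1009): 11403 mod 1009 = 304, so (11403/1009) = (304/1009)
factor out 2^4: 304 = 2^4·19; with 1009 mod 8 = 1, (2/1009) = +1; sign now -1; continue with (19/1009)
flip (19/1009) -> (1009/19): both odd, 19 mod 4 = 3, 1009 mod 4 = 1, so the flip contributes +1; sign now -1
(1009/19): 1009 mod 19 = 2, so (1009/19) = (2/19)
factor out 2^1: 2 = 2^1·1; with 19 mod 8 = 3, (2/19) = -1; sign now +1; continue with (1/19)
reached (1/19) = 1, so the symbol is +1

1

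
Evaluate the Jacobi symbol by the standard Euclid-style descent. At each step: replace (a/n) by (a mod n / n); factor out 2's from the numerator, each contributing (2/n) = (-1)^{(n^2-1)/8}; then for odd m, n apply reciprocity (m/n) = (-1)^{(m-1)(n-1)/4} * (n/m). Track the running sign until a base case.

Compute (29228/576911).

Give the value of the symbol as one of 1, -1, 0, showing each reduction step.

29228 = 2^2·7307; (2/576911) = +1 since 576911 mod 8 = 7, so (29228/576911) = (+1)^2·(7307/576911); sign now +1
reciprocity: (7307/576911) = -1·(576911/7307) since 7307 mod 4 = 3, 576911 mod 4 = 3; sign now -1
(576911/7307) = (6965/7307)   [reduce mod 7307]
reciprocity: (6965/7307) = +1·(7307/6965) since 6965 mod 4 = 1, 7307 mod 4 = 3; sign now -1
(7307/6965) = (342/6965)   [reduce mod 6965]
342 = 2^1·171; (2/6965) = -1 since 6965 mod 8 = 5, so (342/6965) = (-1)^1·(171/6965); sign now +1
reciprocity: (171/6965) = +1·(6965/171) since 171 mod 4 = 3, 6965 mod 4 = 1; sign now +1
(6965/171) = (125/171)   [reduce mod 171]
reciprocity: (125/171) = +1·(171/125) since 125 mod 4 = 1, 171 mod 4 = 3; sign now +1
(171/125) = (46/125)   [reduce mod 125]
46 = 2^1·23; (2/125) = -1 since 125 mod 8 = 5, so (46/125) = (-1)^1·(23/125); sign now -1
reciprocity: (23/125) = +1·(125/23) since 23 mod 4 = 3, 125 mod 4 = 1; sign now -1
(125/23) = (10/23)   [reduce mod 23]
10 = 2^1·5; (2/23) = +1 since 23 mod 8 = 7, so (10/23) = (+1)^1·(5/23); sign now -1
reciprocity: (5/23) = +1·(23/5) since 5 mod 4 = 1, 23 mod 4 = 3; sign now -1
(23/5) = (3/5)   [reduce mod 5]
reciprocity: (3/5) = +1·(5/3) since 3 mod 4 = 3, 5 mod 4 = 1; sign now -1
(5/3) = (2/3)   [reduce mod 3]
2 = 2^1·1; (2/3) = -1 since 3 mod 8 = 3, so (2/3) = (-1)^1·(1/3); sign now +1
(1/3) = 1; final value = sign = +1

1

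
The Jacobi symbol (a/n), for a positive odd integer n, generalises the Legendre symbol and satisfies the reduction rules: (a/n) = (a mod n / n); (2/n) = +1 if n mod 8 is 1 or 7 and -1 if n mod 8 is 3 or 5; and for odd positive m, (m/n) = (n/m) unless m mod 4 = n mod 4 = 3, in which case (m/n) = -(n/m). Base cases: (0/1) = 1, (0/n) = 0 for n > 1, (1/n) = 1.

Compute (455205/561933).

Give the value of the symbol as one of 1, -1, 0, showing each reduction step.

reciprocity: (455205/561933) = +1·(561933/455205) since 455205 mod 4 = 1, 561933 mod 4 = 1; sign now +1
(561933/455205) = (106728/455205)   [reduce mod 455205]
106728 = 2^3·13341; (2/455205) = -1 since 455205 mod 8 = 5, so (106728/455205) = (-1)^3·(13341/455205); sign now -1
reciprocity: (13341/455205) = +1·(455205/13341) since 13341 mod 4 = 1, 455205 mod 4 = 1; sign now -1
(455205/13341) = (1611/13341)   [reduce mod 13341]
reciprocity: (1611/13341) = +1·(13341/1611) since 1611 mod 4 = 3, 13341 mod 4 = 1; sign now -1
(13341/1611) = (453/1611)   [reduce mod 1611]
reciprocity: (453/1611) = +1·(1611/453) since 453 mod 4 = 1, 1611 mod 4 = 3; sign now -1
(1611/453) = (252/453)   [reduce mod 453]
252 = 2^2·63; (2/453) = -1 since 453 mod 8 = 5, so (252/453) = (-1)^2·(63/453); sign now -1
reciprocity: (63/453) = +1·(453/63) since 63 mod 4 = 3, 453 mod 4 = 1; sign now -1
(453/63) = (12/63)   [reduce mod 63]
12 = 2^2·3; (2/63) = +1 since 63 mod 8 = 7, so (12/63) = (+1)^2·(3/63); sign now -1
reciprocity: (3/63) = -1·(63/3) since 3 mod 4 = 3, 63 mod 4 = 3; sign now +1
(63/3) = (0/3)   [reduce mod 3]
(0/3) = 0   [gcd(a, n) > 1]; final value = 0

0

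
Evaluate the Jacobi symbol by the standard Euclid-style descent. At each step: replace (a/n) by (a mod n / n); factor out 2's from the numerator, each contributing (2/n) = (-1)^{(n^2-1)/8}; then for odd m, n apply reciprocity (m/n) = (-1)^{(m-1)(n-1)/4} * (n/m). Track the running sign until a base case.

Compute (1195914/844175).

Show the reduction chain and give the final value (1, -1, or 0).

-1

(1195914/844175) = (351739/844175)   [reduce mod 844175]
reciprocity: (351739/844175) = -1·(844175/351739) since 351739 mod 4 = 3, 844175 mod 4 = 3; sign now -1
(844175/351739) = (140697/351739)   [reduce mod 351739]
reciprocity: (140697/351739) = +1·(351739/140697) since 140697 mod 4 = 1, 351739 mod 4 = 3; sign now -1
(351739/140697) = (70345/140697)   [reduce mod 140697]
reciprocity: (70345/140697) = +1·(140697/70345) since 70345 mod 4 = 1, 140697 mod 4 = 1; sign now -1
(140697/70345) = (7/70345)   [reduce mod 70345]
reciprocity: (7/70345) = +1·(70345/7) since 7 mod 4 = 3, 70345 mod 4 = 1; sign now -1
(70345/7) = (2/7)   [reduce mod 7]
2 = 2^1·1; (2/7) = +1 since 7 mod 8 = 7, so (2/7) = (+1)^1·(1/7); sign now -1
(1/7) = 1; final value = sign = -1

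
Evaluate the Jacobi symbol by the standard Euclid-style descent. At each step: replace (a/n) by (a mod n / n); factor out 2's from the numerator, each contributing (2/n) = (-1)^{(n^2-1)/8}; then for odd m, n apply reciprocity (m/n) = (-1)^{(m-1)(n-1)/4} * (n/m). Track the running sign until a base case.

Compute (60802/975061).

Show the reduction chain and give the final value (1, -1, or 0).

factor out 2^1: 60802 = 2^1·30401; with 975061 mod 8 = 5, (2/975061) = -1; sign now -1; continue with (30401/975061)
flip (30401/975061) -> (975061/30401): both odd, 30401 mod 4 = 1, 975061 mod 4 = 1, so the flip contributes +1; sign now -1
(975061/30401): 975061 mod 30401 = 2229, so (975061/30401) = (2229/30401)
flip (2229/30401) -> (30401/2229): both odd, 2229 mod 4 = 1, 30401 mod 4 = 1, so the flip contributes +1; sign now -1
(30401/2229): 30401 mod 2229 = 1424, so (30401/2229) = (1424/2229)
factor out 2^4: 1424 = 2^4·89; with 2229 mod 8 = 5, (2/2229) = -1; sign now -1; continue with (89/2229)
flip (89/2229) -> (2229/89): both odd, 89 mod 4 = 1, 2229 mod 4 = 1, so the flip contributes +1; sign now -1
(2229/89): 2229 mod 89 = 4, so (2229/89) = (4/89)
factor out 2^2: 4 = 2^2·1; with 89 mod 8 = 1, (2/89) = +1; sign now -1; continue with (1/89)
reached (1/89) = 1, so the symbol is -1

-1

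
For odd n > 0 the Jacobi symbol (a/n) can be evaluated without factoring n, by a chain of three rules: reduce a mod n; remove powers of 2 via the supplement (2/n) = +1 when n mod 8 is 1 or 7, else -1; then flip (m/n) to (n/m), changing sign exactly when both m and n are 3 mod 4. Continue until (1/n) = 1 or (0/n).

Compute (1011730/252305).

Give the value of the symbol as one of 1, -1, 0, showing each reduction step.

(1011730/252305) = (2510/252305)   [reduce mod 252305]
2510 = 2^1·1255; (2/252305) = +1 since 252305 mod 8 = 1, so (2510/252305) = (+1)^1·(1255/252305); sign now +1
reciprocity: (1255/252305) = +1·(252305/1255) since 1255 mod 4 = 3, 252305 mod 4 = 1; sign now +1
(252305/1255) = (50/1255)   [reduce mod 1255]
50 = 2^1·25; (2/1255) = +1 since 1255 mod 8 = 7, so (50/1255) = (+1)^1·(25/1255); sign now +1
reciprocity: (25/1255) = +1·(1255/25) since 25 mod 4 = 1, 1255 mod 4 = 3; sign now +1
(1255/25) = (5/25)   [reduce mod 25]
reciprocity: (5/25) = +1·(25/5) since 5 mod 4 = 1, 25 mod 4 = 1; sign now +1
(25/5) = (0/5)   [reduce mod 5]
(0/5) = 0   [gcd(a, n) > 1]; final value = 0

0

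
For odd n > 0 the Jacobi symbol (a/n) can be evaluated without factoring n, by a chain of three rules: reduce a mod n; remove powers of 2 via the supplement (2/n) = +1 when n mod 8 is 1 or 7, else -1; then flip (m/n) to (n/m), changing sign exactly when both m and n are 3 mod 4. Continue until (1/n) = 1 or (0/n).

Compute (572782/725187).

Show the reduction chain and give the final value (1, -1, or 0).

572782 = 2^1·286391; (2/725187) = -1 since 725187 mod 8 = 3, so (572782/725187) = (-1)^1·(286391/725187); sign now -1
reciprocity: (286391/725187) = -1·(725187/286391) since 286391 mod 4 = 3, 725187 mod 4 = 3; sign now +1
(725187/286391) = (152405/286391)   [reduce mod 286391]
reciprocity: (152405/286391) = +1·(286391/152405) since 152405 mod 4 = 1, 286391 mod 4 = 3; sign now +1
(286391/152405) = (133986/152405)   [reduce mod 152405]
133986 = 2^1·66993; (2/152405) = -1 since 152405 mod 8 = 5, so (133986/152405) = (-1)^1·(66993/152405); sign now -1
reciprocity: (66993/152405) = +1·(152405/66993) since 66993 mod 4 = 1, 152405 mod 4 = 1; sign now -1
(152405/66993) = (18419/66993)   [reduce mod 66993]
reciprocity: (18419/66993) = +1·(66993/18419) since 18419 mod 4 = 3, 66993 mod 4 = 1; sign now -1
(66993/18419) = (11736/18419)   [reduce mod 18419]
11736 = 2^3·1467; (2/18419) = -1 since 18419 mod 8 = 3, so (11736/18419) = (-1)^3·(1467/18419); sign now +1
reciprocity: (1467/18419) = -1·(18419/1467) since 1467 mod 4 = 3, 18419 mod 4 = 3; sign now -1
(18419/1467) = (815/1467)   [reduce mod 1467]
reciprocity: (815/1467) = -1·(1467/815) since 815 mod 4 = 3, 1467 mod 4 = 3; sign now +1
(1467/815) = (652/815)   [reduce mod 815]
652 = 2^2·163; (2/815) = +1 since 815 mod 8 = 7, so (652/815) = (+1)^2·(163/815); sign now +1
reciprocity: (163/815) = -1·(815/163) since 163 mod 4 = 3, 815 mod 4 = 3; sign now -1
(815/163) = (0/163)   [reduce mod 163]
(0/163) = 0   [gcd(a, n) > 1]; final value = 0

0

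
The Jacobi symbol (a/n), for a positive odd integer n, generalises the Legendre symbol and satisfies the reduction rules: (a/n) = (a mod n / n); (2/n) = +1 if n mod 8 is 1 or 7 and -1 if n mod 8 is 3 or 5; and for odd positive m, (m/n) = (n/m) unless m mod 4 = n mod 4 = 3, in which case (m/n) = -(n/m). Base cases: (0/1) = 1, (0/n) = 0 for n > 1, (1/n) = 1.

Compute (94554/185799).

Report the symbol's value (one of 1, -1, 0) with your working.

0

94554 = 2^1·47277; (2/185799) = +1 since 185799 mod 8 = 7, so (94554/185799) = (+1)^1·(47277/185799); sign now +1
reciprocity: (47277/185799) = +1·(185799/47277) since 47277 mod 4 = 1, 185799 mod 4 = 3; sign now +1
(185799/47277) = (43968/47277)   [reduce mod 47277]
43968 = 2^6·687; (2/47277) = -1 since 47277 mod 8 = 5, so (43968/47277) = (-1)^6·(687/47277); sign now +1
reciprocity: (687/47277) = +1·(47277/687) since 687 mod 4 = 3, 47277 mod 4 = 1; sign now +1
(47277/687) = (561/687)   [reduce mod 687]
reciprocity: (561/687) = +1·(687/561) since 561 mod 4 = 1, 687 mod 4 = 3; sign now +1
(687/561) = (126/561)   [reduce mod 561]
126 = 2^1·63; (2/561) = +1 since 561 mod 8 = 1, so (126/561) = (+1)^1·(63/561); sign now +1
reciprocity: (63/561) = +1·(561/63) since 63 mod 4 = 3, 561 mod 4 = 1; sign now +1
(561/63) = (57/63)   [reduce mod 63]
reciprocity: (57/63) = +1·(63/57) since 57 mod 4 = 1, 63 mod 4 = 3; sign now +1
(63/57) = (6/57)   [reduce mod 57]
6 = 2^1·3; (2/57) = +1 since 57 mod 8 = 1, so (6/57) = (+1)^1·(3/57); sign now +1
reciprocity: (3/57) = +1·(57/3) since 3 mod 4 = 3, 57 mod 4 = 1; sign now +1
(57/3) = (0/3)   [reduce mod 3]
(0/3) = 0   [gcd(a, n) > 1]; final value = 0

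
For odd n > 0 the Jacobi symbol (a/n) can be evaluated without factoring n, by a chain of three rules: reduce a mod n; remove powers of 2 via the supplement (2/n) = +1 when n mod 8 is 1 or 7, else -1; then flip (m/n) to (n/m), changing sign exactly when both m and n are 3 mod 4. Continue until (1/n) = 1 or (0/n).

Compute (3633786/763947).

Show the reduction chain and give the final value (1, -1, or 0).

0

(3633786/763947): 3633786 mod 763947 = 577998, so (3633786/763947) = (577998/763947)
factor out 2^1: 577998 = 2^1·288999; with 763947 mod 8 = 3, (2/763947) = -1; sign now -1; continue with (288999/763947)
flip (288999/763947) -> (763947/288999): both odd, 288999 mod 4 = 3, 763947 mod 4 = 3, so the flip contributes -1; sign now +1
(763947/288999): 763947 mod 288999 = 185949, so (763947/288999) = (185949/288999)
flip (185949/288999) -> (288999/185949): both odd, 185949 mod 4 = 1, 288999 mod 4 = 3, so the flip contributes +1; sign now +1
(288999/185949): 288999 mod 185949 = 103050, so (288999/185949) = (103050/185949)
factor out 2^1: 103050 = 2^1·51525; with 185949 mod 8 = 5, (2/185949) = -1; sign now -1; continue with (51525/185949)
flip (51525/185949) -> (185949/51525): both odd, 51525 mod 4 = 1, 185949 mod 4 = 1, so the flip contributes +1; sign now -1
(185949/51525): 185949 mod 51525 = 31374, so (185949/51525) = (31374/51525)
factor out 2^1: 31374 = 2^1·15687; with 51525 mod 8 = 5, (2/51525) = -1; sign now +1; continue with (15687/51525)
flip (15687/51525) -> (51525/15687): both odd, 15687 mod 4 = 3, 51525 mod 4 = 1, so the flip contributes +1; sign now +1
(51525/15687): 51525 mod 15687 = 4464, so (51525/15687) = (4464/15687)
factor out 2^4: 4464 = 2^4·279; with 15687 mod 8 = 7, (2/15687) = +1; sign now +1; continue with (279/15687)
flip (279/15687) -> (15687/279): both odd, 279 mod 4 = 3, 15687 mod 4 = 3, so the flip contributes -1; sign now -1
(15687/279): 15687 mod 279 = 63, so (15687/279) = (63/279)
flip (63/279) -> (279/63): both odd, 63 mod 4 = 3, 279 mod 4 = 3, so the flip contributes -1; sign now +1
(279/63): 279 mod 63 = 27, so (279/63) = (27/63)
flip (27/63) -> (63/27): both odd, 27 mod 4 = 3, 63 mod 4 = 3, so the flip contributes -1; sign now -1
(63/27): 63 mod 27 = 9, so (63/27) = (9/27)
flip (9/27) -> (27/9): both odd, 9 mod 4 = 1, 27 mod 4 = 3, so the flip contributes +1; sign now -1
(27/9): 27 mod 9 = 0, so (27/9) = (0/9)
reached (0/9); gcd(a, n) > 1, so (0/9) = 0 and the symbol is 0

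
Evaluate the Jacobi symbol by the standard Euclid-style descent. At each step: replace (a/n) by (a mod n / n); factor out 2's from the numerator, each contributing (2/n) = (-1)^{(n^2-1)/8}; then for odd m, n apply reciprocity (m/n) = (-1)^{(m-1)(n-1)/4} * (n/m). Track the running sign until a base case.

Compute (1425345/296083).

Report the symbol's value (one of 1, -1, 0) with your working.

(1425345/296083): 1425345 mod 296083 = 241013, so (1425345/296083) = (241013/296083)
flip (241013/296083) -> (296083/241013): both odd, 241013 mod 4 = 1, 296083 mod 4 = 3, so the flip contributes +1; sign now +1
(296083/241013): 296083 mod 241013 = 55070, so (296083/241013) = (55070/241013)
factor out 2^1: 55070 = 2^1·27535; with 241013 mod 8 = 5, (2/241013) = -1; sign now -1; continue with (27535/241013)
flip (27535/241013) -> (241013/27535): both odd, 27535 mod 4 = 3, 241013 mod 4 = 1, so the flip contributes +1; sign now -1
(241013/27535): 241013 mod 27535 = 20733, so (241013/27535) = (20733/27535)
flip (20733/27535) -> (27535/20733): both odd, 20733 mod 4 = 1, 27535 mod 4 = 3, so the flip contributes +1; sign now -1
(27535/20733): 27535 mod 20733 = 6802, so (27535/20733) = (6802/20733)
factor out 2^1: 6802 = 2^1·3401; with 20733 mod 8 = 5, (2/20733) = -1; sign now +1; continue with (3401/20733)
flip (3401/20733) -> (20733/3401): both odd, 3401 mod 4 = 1, 20733 mod 4 = 1, so the flip contributes +1; sign now +1
(20733/3401): 20733 mod 3401 = 327, so (20733/3401) = (327/3401)
flip (327/3401) -> (3401/327): both odd, 327 mod 4 = 3, 3401 mod 4 = 1, so the flip contributes +1; sign now +1
(3401/327): 3401 mod 327 = 131, so (3401/327) = (131/327)
flip (131/327) -> (327/131): both odd, 131 mod 4 = 3, 327 mod 4 = 3, so the flip contributes -1; sign now -1
(327/131): 327 mod 131 = 65, so (327/131) = (65/131)
flip (65/131) -> (131/65): both odd, 65 mod 4 = 1, 131 mod 4 = 3, so the flip contributes +1; sign now -1
(131/65): 131 mod 65 = 1, so (131/65) = (1/65)
reached (1/65) = 1, so the symbol is -1

-1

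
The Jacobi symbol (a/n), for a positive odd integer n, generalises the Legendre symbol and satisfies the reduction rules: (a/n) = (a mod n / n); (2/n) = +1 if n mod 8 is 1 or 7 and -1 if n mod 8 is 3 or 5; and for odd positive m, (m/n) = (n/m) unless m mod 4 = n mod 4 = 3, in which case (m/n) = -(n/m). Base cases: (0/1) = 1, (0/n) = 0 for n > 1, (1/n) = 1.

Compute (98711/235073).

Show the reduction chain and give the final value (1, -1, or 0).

-1

flip (98711/235073) -> (235073/98711): both odd, 98711 mod 4 = 3, 235073 mod 4 = 1, so the flip contributes +1; sign now +1
(235073/98711): 235073 mod 98711 = 37651, so (235073/98711) = (37651/98711)
flip (37651/98711) -> (98711/37651): both odd, 37651 mod 4 = 3, 98711 mod 4 = 3, so the flip contributes -1; sign now -1
(98711/37651): 98711 mod 37651 = 23409, so (98711/37651) = (23409/37651)
flip (23409/37651) -> (37651/23409): both odd, 23409 mod 4 = 1, 37651 mod 4 = 3, so the flip contributes +1; sign now -1
(37651/23409): 37651 mod 23409 = 14242, so (37651/23409) = (14242/23409)
factor out 2^1: 14242 = 2^1·7121; with 23409 mod 8 = 1, (2/23409) = +1; sign now -1; continue with (7121/23409)
flip (7121/23409) -> (23409/7121): both odd, 7121 mod 4 = 1, 23409 mod 4 = 1, so the flip contributes +1; sign now -1
(23409/7121): 23409 mod 7121 = 2046, so (23409/7121) = (2046/7121)
factor out 2^1: 2046 = 2^1·1023; with 7121 mod 8 = 1, (2/7121) = +1; sign now -1; continue with (1023/7121)
flip (1023/7121) -> (7121/1023): both odd, 1023 mod 4 = 3, 7121 mod 4 = 1, so the flip contributes +1; sign now -1
(7121/1023): 7121 mod 1023 = 983, so (7121/1023) = (983/1023)
flip (983/1023) -> (1023/983): both odd, 983 mod 4 = 3, 1023 mod 4 = 3, so the flip contributes -1; sign now +1
(1023/983): 1023 mod 983 = 40, so (1023/983) = (40/983)
factor out 2^3: 40 = 2^3·5; with 983 mod 8 = 7, (2/983) = +1; sign now +1; continue with (5/983)
flip (5/983) -> (983/5): both odd, 5 mod 4 = 1, 983 mod 4 = 3, so the flip contributes +1; sign now +1
(983/5): 983 mod 5 = 3, so (983/5) = (3/5)
flip (3/5) -> (5/3): both odd, 3 mod 4 = 3, 5 mod 4 = 1, so the flip contributes +1; sign now +1
(5/3): 5 mod 3 = 2, so (5/3) = (2/3)
factor out 2^1: 2 = 2^1·1; with 3 mod 8 = 3, (2/3) = -1; sign now -1; continue with (1/3)
reached (1/3) = 1, so the symbol is -1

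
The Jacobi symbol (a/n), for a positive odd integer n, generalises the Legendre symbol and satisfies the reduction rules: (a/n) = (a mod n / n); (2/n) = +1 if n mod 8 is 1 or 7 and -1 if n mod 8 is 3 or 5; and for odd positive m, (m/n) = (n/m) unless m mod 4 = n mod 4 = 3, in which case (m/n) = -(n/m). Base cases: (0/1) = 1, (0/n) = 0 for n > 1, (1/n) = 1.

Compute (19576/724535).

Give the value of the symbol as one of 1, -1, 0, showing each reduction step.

1

factor out 2^3: 19576 = 2^3·2447; with 724535 mod 8 = 7, (2/724535) = +1; sign now +1; continue with (2447/724535)
flip (2447/724535) -> (724535/2447): both odd, 2447 mod 4 = 3, 724535 mod 4 = 3, so the flip contributes -1; sign now -1
(724535/2447): 724535 mod 2447 = 223, so (724535/2447) = (223/2447)
flip (223/2447) -> (2447/223): both odd, 223 mod 4 = 3, 2447 mod 4 = 3, so the flip contributes -1; sign now +1
(2447/223): 2447 mod 223 = 217, so (2447/223) = (217/223)
flip (217/223) -> (223/217): both odd, 217 mod 4 = 1, 223 mod 4 = 3, so the flip contributes +1; sign now +1
(223/217): 223 mod 217 = 6, so (223/217) = (6/217)
factor out 2^1: 6 = 2^1·3; with 217 mod 8 = 1, (2/217) = +1; sign now +1; continue with (3/217)
flip (3/217) -> (217/3): both odd, 3 mod 4 = 3, 217 mod 4 = 1, so the flip contributes +1; sign now +1
(217/3): 217 mod 3 = 1, so (217/3) = (1/3)
reached (1/3) = 1, so the symbol is +1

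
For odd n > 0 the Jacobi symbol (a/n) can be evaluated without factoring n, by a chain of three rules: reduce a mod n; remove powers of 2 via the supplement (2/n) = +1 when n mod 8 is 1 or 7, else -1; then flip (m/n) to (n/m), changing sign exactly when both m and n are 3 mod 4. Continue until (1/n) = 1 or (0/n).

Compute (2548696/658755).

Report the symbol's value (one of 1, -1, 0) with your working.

1

(2548696/658755) = (572431/658755)   [reduce mod 658755]
reciprocity: (572431/658755) = -1·(658755/572431) since 572431 mod 4 = 3, 658755 mod 4 = 3; sign now -1
(658755/572431) = (86324/572431)   [reduce mod 572431]
86324 = 2^2·21581; (2/572431) = +1 since 572431 mod 8 = 7, so (86324/572431) = (+1)^2·(21581/572431); sign now -1
reciprocity: (21581/572431) = +1·(572431/21581) since 21581 mod 4 = 1, 572431 mod 4 = 3; sign now -1
(572431/21581) = (11325/21581)   [reduce mod 21581]
reciprocity: (11325/21581) = +1·(21581/11325) since 11325 mod 4 = 1, 21581 mod 4 = 1; sign now -1
(21581/11325) = (10256/11325)   [reduce mod 11325]
10256 = 2^4·641; (2/11325) = -1 since 11325 mod 8 = 5, so (10256/11325) = (-1)^4·(641/11325); sign now -1
reciprocity: (641/11325) = +1·(11325/641) since 641 mod 4 = 1, 11325 mod 4 = 1; sign now -1
(11325/641) = (428/641)   [reduce mod 641]
428 = 2^2·107; (2/641) = +1 since 641 mod 8 = 1, so (428/641) = (+1)^2·(107/641); sign now -1
reciprocity: (107/641) = +1·(641/107) since 107 mod 4 = 3, 641 mod 4 = 1; sign now -1
(641/107) = (106/107)   [reduce mod 107]
106 = 2^1·53; (2/107) = -1 since 107 mod 8 = 3, so (106/107) = (-1)^1·(53/107); sign now +1
reciprocity: (53/107) = +1·(107/53) since 53 mod 4 = 1, 107 mod 4 = 3; sign now +1
(107/53) = (1/53)   [reduce mod 53]
(1/53) = 1; final value = sign = +1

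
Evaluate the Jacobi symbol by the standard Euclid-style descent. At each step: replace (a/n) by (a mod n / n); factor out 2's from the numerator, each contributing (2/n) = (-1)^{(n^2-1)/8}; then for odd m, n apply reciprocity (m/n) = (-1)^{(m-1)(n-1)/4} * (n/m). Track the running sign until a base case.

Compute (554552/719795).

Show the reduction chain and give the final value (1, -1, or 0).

554552 = 2^3·69319; (2/719795) = -1 since 719795 mod 8 = 3, so (554552/719795) = (-1)^3·(69319/719795); sign now -1
reciprocity: (69319/719795) = -1·(719795/69319) since 69319 mod 4 = 3, 719795 mod 4 = 3; sign now +1
(719795/69319) = (26605/69319)   [reduce mod 69319]
reciprocity: (26605/69319) = +1·(69319/26605) since 26605 mod 4 = 1, 69319 mod 4 = 3; sign now +1
(69319/26605) = (16109/26605)   [reduce mod 26605]
reciprocity: (16109/26605) = +1·(26605/16109) since 16109 mod 4 = 1, 26605 mod 4 = 1; sign now +1
(26605/16109) = (10496/16109)   [reduce mod 16109]
10496 = 2^8·41; (2/16109) = -1 since 16109 mod 8 = 5, so (10496/16109) = (-1)^8·(41/16109); sign now +1
reciprocity: (41/16109) = +1·(16109/41) since 41 mod 4 = 1, 16109 mod 4 = 1; sign now +1
(16109/41) = (37/41)   [reduce mod 41]
reciprocity: (37/41) = +1·(41/37) since 37 mod 4 = 1, 41 mod 4 = 1; sign now +1
(41/37) = (4/37)   [reduce mod 37]
4 = 2^2·1; (2/37) = -1 since 37 mod 8 = 5, so (4/37) = (-1)^2·(1/37); sign now +1
(1/37) = 1; final value = sign = +1

1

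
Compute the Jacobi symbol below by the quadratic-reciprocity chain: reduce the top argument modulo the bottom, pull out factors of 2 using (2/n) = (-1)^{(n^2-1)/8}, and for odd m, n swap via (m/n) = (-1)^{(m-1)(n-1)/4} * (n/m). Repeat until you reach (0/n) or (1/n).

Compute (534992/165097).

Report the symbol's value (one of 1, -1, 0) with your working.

(534992/165097): 534992 mod 165097 = 39701, so (534992/165097) = (39701/165097)
flip (39701/165097) -> (165097/39701): both odd, 39701 mod 4 = 1, 165097 mod 4 = 1, so the flip contributes +1; sign now +1
(165097/39701): 165097 mod 39701 = 6293, so (165097/39701) = (6293/39701)
flip (6293/39701) -> (39701/6293): both odd, 6293 mod 4 = 1, 39701 mod 4 = 1, so the flip contributes +1; sign now +1
(39701/6293): 39701 mod 6293 = 1943, so (39701/6293) = (1943/6293)
flip (1943/6293) -> (6293/1943): both odd, 1943 mod 4 = 3, 6293 mod 4 = 1, so the flip contributes +1; sign now +1
(6293/1943): 6293 mod 1943 = 464, so (6293/1943) = (464/1943)
factor out 2^4: 464 = 2^4·29; with 1943 mod 8 = 7, (2/1943) = +1; sign now +1; continue with (29/1943)
flip (29/1943) -> (1943/29): both odd, 29 mod 4 = 1, 1943 mod 4 = 3, so the flip contributes +1; sign now +1
(1943/29): 1943 mod 29 = 0, so (1943/29) = (0/29)
reached (0/29); gcd(a, n) > 1, so (0/29) = 0 and the symbol is 0

0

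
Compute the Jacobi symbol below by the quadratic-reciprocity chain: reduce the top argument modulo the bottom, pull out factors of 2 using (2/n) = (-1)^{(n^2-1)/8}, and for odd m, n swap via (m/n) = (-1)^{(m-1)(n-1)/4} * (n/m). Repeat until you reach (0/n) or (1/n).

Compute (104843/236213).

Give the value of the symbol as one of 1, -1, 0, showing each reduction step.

reciprocity: (104843/236213) = +1·(236213/104843) since 104843 mod 4 = 3, 236213 mod 4 = 1; sign now +1
(236213/104843) = (26527/104843)   [reduce mod 104843]
reciprocity: (26527/104843) = -1·(104843/26527) since 26527 mod 4 = 3, 104843 mod 4 = 3; sign now -1
(104843/26527) = (25262/26527)   [reduce mod 26527]
25262 = 2^1·12631; (2/26527) = +1 since 26527 mod 8 = 7, so (25262/26527) = (+1)^1·(12631/26527); sign now -1
reciprocity: (12631/26527) = -1·(26527/12631) since 12631 mod 4 = 3, 26527 mod 4 = 3; sign now +1
(26527/12631) = (1265/12631)   [reduce mod 12631]
reciprocity: (1265/12631) = +1·(12631/1265) since 1265 mod 4 = 1, 12631 mod 4 = 3; sign now +1
(12631/1265) = (1246/1265)   [reduce mod 1265]
1246 = 2^1·623; (2/1265) = +1 since 1265 mod 8 = 1, so (1246/1265) = (+1)^1·(623/1265); sign now +1
reciprocity: (623/1265) = +1·(1265/623) since 623 mod 4 = 3, 1265 mod 4 = 1; sign now +1
(1265/623) = (19/623)   [reduce mod 623]
reciprocity: (19/623) = -1·(623/19) since 19 mod 4 = 3, 623 mod 4 = 3; sign now -1
(623/19) = (15/19)   [reduce mod 19]
reciprocity: (15/19) = -1·(19/15) since 15 mod 4 = 3, 19 mod 4 = 3; sign now +1
(19/15) = (4/15)   [reduce mod 15]
4 = 2^2·1; (2/15) = +1 since 15 mod 8 = 7, so (4/15) = (+1)^2·(1/15); sign now +1
(1/15) = 1; final value = sign = +1

1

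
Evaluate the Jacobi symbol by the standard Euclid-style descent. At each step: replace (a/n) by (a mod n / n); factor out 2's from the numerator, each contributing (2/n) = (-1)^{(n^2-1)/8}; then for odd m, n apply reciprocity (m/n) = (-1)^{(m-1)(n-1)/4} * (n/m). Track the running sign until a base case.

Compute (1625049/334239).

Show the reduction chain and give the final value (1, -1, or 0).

(1625049/334239) = (288093/334239)   [reduce mod 334239]
reciprocity: (288093/334239) = +1·(334239/288093) since 288093 mod 4 = 1, 334239 mod 4 = 3; sign now +1
(334239/288093) = (46146/288093)   [reduce mod 288093]
46146 = 2^1·23073; (2/288093) = -1 since 288093 mod 8 = 5, so (46146/288093) = (-1)^1·(23073/288093); sign now -1
reciprocity: (23073/288093) = +1·(288093/23073) since 23073 mod 4 = 1, 288093 mod 4 = 1; sign now -1
(288093/23073) = (11217/23073)   [reduce mod 23073]
reciprocity: (11217/23073) = +1·(23073/11217) since 11217 mod 4 = 1, 23073 mod 4 = 1; sign now -1
(23073/11217) = (639/11217)   [reduce mod 11217]
reciprocity: (639/11217) = +1·(11217/639) since 639 mod 4 = 3, 11217 mod 4 = 1; sign now -1
(11217/639) = (354/639)   [reduce mod 639]
354 = 2^1·177; (2/639) = +1 since 639 mod 8 = 7, so (354/639) = (+1)^1·(177/639); sign now -1
reciprocity: (177/639) = +1·(639/177) since 177 mod 4 = 1, 639 mod 4 = 3; sign now -1
(639/177) = (108/177)   [reduce mod 177]
108 = 2^2·27; (2/177) = +1 since 177 mod 8 = 1, so (108/177) = (+1)^2·(27/177); sign now -1
reciprocity: (27/177) = +1·(177/27) since 27 mod 4 = 3, 177 mod 4 = 1; sign now -1
(177/27) = (15/27)   [reduce mod 27]
reciprocity: (15/27) = -1·(27/15) since 15 mod 4 = 3, 27 mod 4 = 3; sign now +1
(27/15) = (12/15)   [reduce mod 15]
12 = 2^2·3; (2/15) = +1 since 15 mod 8 = 7, so (12/15) = (+1)^2·(3/15); sign now +1
reciprocity: (3/15) = -1·(15/3) since 3 mod 4 = 3, 15 mod 4 = 3; sign now -1
(15/3) = (0/3)   [reduce mod 3]
(0/3) = 0   [gcd(a, n) > 1]; final value = 0

0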